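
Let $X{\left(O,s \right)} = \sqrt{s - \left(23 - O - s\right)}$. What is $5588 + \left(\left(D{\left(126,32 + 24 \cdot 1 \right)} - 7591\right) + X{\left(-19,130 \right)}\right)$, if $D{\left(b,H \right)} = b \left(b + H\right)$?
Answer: $20929 + \sqrt{218} \approx 20944.0$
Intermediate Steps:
$X{\left(O,s \right)} = \sqrt{-23 + O + 2 s}$ ($X{\left(O,s \right)} = \sqrt{s - \left(23 - O - s\right)} = \sqrt{s + \left(-23 + O + s\right)} = \sqrt{-23 + O + 2 s}$)
$D{\left(b,H \right)} = b \left(H + b\right)$
$5588 + \left(\left(D{\left(126,32 + 24 \cdot 1 \right)} - 7591\right) + X{\left(-19,130 \right)}\right) = 5588 - \left(7591 - \sqrt{-23 - 19 + 2 \cdot 130} - 126 \left(\left(32 + 24 \cdot 1\right) + 126\right)\right) = 5588 - \left(7591 - \sqrt{-23 - 19 + 260} - 126 \left(\left(32 + 24\right) + 126\right)\right) = 5588 - \left(7591 - \sqrt{218} - 126 \left(56 + 126\right)\right) = 5588 + \left(\left(126 \cdot 182 - 7591\right) + \sqrt{218}\right) = 5588 + \left(\left(22932 - 7591\right) + \sqrt{218}\right) = 5588 + \left(15341 + \sqrt{218}\right) = 20929 + \sqrt{218}$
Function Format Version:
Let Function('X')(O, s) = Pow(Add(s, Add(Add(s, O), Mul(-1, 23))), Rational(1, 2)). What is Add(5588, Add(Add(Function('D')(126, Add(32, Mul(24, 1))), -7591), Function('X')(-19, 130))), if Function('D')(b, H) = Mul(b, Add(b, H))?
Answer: Add(20929, Pow(218, Rational(1, 2))) ≈ 20944.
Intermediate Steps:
Function('X')(O, s) = Pow(Add(-23, O, Mul(2, s)), Rational(1, 2)) (Function('X')(O, s) = Pow(Add(s, Add(Add(O, s), -23)), Rational(1, 2)) = Pow(Add(s, Add(-23, O, s)), Rational(1, 2)) = Pow(Add(-23, O, Mul(2, s)), Rational(1, 2)))
Function('D')(b, H) = Mul(b, Add(H, b))
Add(5588, Add(Add(Function('D')(126, Add(32, Mul(24, 1))), -7591), Function('X')(-19, 130))) = Add(5588, Add(Add(Mul(126, Add(Add(32, Mul(24, 1)), 126)), -7591), Pow(Add(-23, -19, Mul(2, 130)), Rational(1, 2)))) = Add(5588, Add(Add(Mul(126, Add(Add(32, 24), 126)), -7591), Pow(Add(-23, -19, 260), Rational(1, 2)))) = Add(5588, Add(Add(Mul(126, Add(56, 126)), -7591), Pow(218, Rational(1, 2)))) = Add(5588, Add(Add(Mul(126, 182), -7591), Pow(218, Rational(1, 2)))) = Add(5588, Add(Add(22932, -7591), Pow(218, Rational(1, 2)))) = Add(5588, Add(15341, Pow(218, Rational(1, 2)))) = Add(20929, Pow(218, Rational(1, 2)))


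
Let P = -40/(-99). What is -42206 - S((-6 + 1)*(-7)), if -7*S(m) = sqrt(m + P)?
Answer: -42206 + sqrt(38555)/231 ≈ -42205.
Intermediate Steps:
P = 40/99 (P = -40*(-1/99) = 40/99 ≈ 0.40404)
S(m) = -sqrt(40/99 + m)/7 (S(m) = -sqrt(m + 40/99)/7 = -sqrt(40/99 + m)/7)
-42206 - S((-6 + 1)*(-7)) = -42206 - (-1)*sqrt(440 + 1089*((-6 + 1)*(-7)))/231 = -42206 - (-1)*sqrt(440 + 1089*(-5*(-7)))/231 = -42206 - (-1)*sqrt(440 + 1089*35)/231 = -42206 - (-1)*sqrt(440 + 38115)/231 = -42206 - (-1)*sqrt(38555)/231 = -42206 + sqrt(38555)/231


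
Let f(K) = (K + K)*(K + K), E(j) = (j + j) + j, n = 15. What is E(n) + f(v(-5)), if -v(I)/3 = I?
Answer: 945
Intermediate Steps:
v(I) = -3*I
E(j) = 3*j (E(j) = 2*j + j = 3*j)
f(K) = 4*K² (f(K) = (2*K)*(2*K) = 4*K²)
E(n) + f(v(-5)) = 3*15 + 4*(-3*(-5))² = 45 + 4*15² = 45 + 4*225 = 45 + 900 = 945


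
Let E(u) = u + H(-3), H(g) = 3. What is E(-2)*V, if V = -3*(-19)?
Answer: 57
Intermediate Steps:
E(u) = 3 + u (E(u) = u + 3 = 3 + u)
V = 57
E(-2)*V = (3 - 2)*57 = 1*57 = 57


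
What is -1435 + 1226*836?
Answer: 1023501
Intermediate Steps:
-1435 + 1226*836 = -1435 + 1024936 = 1023501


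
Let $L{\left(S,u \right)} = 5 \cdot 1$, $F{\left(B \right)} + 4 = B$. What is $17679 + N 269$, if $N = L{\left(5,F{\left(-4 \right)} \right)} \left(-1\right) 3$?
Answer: $13644$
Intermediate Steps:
$F{\left(B \right)} = -4 + B$
$L{\left(S,u \right)} = 5$
$N = -15$ ($N = 5 \left(-1\right) 3 = \left(-5\right) 3 = -15$)
$17679 + N 269 = 17679 - 4035 = 13644$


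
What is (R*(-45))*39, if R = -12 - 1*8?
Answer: 35100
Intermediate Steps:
R = -20 (R = -12 - 8 = -20)
(R*(-45))*39 = -20*(-45)*39 = 900*39 = 35100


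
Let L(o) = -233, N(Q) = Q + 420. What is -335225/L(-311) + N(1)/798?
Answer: 267607643/185934 ≈ 1439.3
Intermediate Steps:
N(Q) = 420 + Q
-335225/L(-311) + N(1)/798 = -335225/(-233) + (420 + 1)/798 = -335225*(-1/233) + 421*(1/798) = 335225/233 + 421/798 = 267607643/185934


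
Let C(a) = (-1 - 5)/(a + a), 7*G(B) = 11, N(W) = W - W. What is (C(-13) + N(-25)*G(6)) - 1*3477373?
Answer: -45205846/13 ≈ -3.4774e+6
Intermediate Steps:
N(W) = 0
G(B) = 11/7 (G(B) = (⅐)*11 = 11/7)
C(a) = -3/a (C(a) = -6*1/(2*a) = -3/a)
(C(-13) + N(-25)*G(6)) - 1*3477373 = (-3/(-13) + 0*(11/7)) - 1*3477373 = (-3*(-1/13) + 0) - 3477373 = (3/13 + 0) - 3477373 = 3/13 - 3477373 = -45205846/13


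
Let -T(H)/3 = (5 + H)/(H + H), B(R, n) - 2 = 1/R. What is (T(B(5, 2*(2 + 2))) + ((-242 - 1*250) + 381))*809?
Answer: -1031475/11 ≈ -93771.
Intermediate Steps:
B(R, n) = 2 + 1/R
T(H) = -3*(5 + H)/(2*H) (T(H) = -3*(5 + H)/(H + H) = -3*(5 + H)/(2*H))
(T(B(5, 2*(2 + 2))) + ((-242 - 1*250) + 381))*809 = (3*(-5 - (2 + 1/5))/(2*(2 + 1/5)) + ((-242 - 1*250) + 381))*809 = (3*(-5 - (2 + ⅕))/(2*(2 + ⅕)) + ((-242 - 250) + 381))*809 = (3*(-5 - 1*11/5)/(2*(11/5)) + (-492 + 381))*809 = ((3/2)*(5/11)*(-5 - 11/5) - 111)*809 = ((3/2)*(5/11)*(-36/5) - 111)*809 = (-54/11 - 111)*809 = -1275/11*809 = -1031475/11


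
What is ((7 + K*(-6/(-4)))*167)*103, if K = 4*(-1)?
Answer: 17201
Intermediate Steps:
K = -4
((7 + K*(-6/(-4)))*167)*103 = ((7 - (-24)/(-4))*167)*103 = ((7 - (-24)*(-1)/4)*167)*103 = ((7 - 4*3/2)*167)*103 = ((7 - 6)*167)*103 = (1*167)*103 = 167*103 = 17201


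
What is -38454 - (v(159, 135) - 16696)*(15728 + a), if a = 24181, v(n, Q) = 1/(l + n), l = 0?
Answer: 666281959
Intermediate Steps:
v(n, Q) = 1/n (v(n, Q) = 1/(0 + n) = 1/n)
-38454 - (v(159, 135) - 16696)*(15728 + a) = -38454 - (1/159 - 16696)*(15728 + 24181) = -38454 - (1/159 - 16696)*39909 = -38454 - (-2654663)*39909/159 = -38454 - 1*(-666320413) = -38454 + 666320413 = 666281959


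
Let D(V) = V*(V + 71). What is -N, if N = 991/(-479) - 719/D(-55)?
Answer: 527679/421520 ≈ 1.2518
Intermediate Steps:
D(V) = V*(71 + V)
N = -527679/421520 (N = 991/(-479) - 719*(-1/(55*(71 - 55))) = 991*(-1/479) - 719/((-55*16)) = -991/479 - 719/(-880) = -991/479 - 719*(-1/880) = -991/479 + 719/880 = -527679/421520 ≈ -1.2518)
-N = -1*(-527679/421520) = 527679/421520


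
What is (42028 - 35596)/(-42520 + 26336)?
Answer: -804/2023 ≈ -0.39743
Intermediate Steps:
(42028 - 35596)/(-42520 + 26336) = 6432/(-16184) = 6432*(-1/16184) = -804/2023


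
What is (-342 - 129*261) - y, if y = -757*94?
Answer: 37147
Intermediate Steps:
y = -71158
(-342 - 129*261) - y = (-342 - 129*261) - 1*(-71158) = (-342 - 33669) + 71158 = -34011 + 71158 = 37147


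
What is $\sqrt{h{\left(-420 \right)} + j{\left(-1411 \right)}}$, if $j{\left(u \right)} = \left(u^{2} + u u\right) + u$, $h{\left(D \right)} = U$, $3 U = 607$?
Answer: $\frac{10 \sqrt{358257}}{3} \approx 1995.2$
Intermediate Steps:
$U = \frac{607}{3}$ ($U = \frac{1}{3} \cdot 607 = \frac{607}{3} \approx 202.33$)
$h{\left(D \right)} = \frac{607}{3}$
$j{\left(u \right)} = u + 2 u^{2}$ ($j{\left(u \right)} = \left(u^{2} + u^{2}\right) + u = 2 u^{2} + u = u + 2 u^{2}$)
$\sqrt{h{\left(-420 \right)} + j{\left(-1411 \right)}} = \sqrt{\frac{607}{3} - 1411 \left(1 + 2 \left(-1411\right)\right)} = \sqrt{\frac{607}{3} - 1411 \left(1 - 2822\right)} = \sqrt{\frac{607}{3} - -3980431} = \sqrt{\frac{607}{3} + 3980431} = \sqrt{\frac{11941900}{3}} = \frac{10 \sqrt{358257}}{3}$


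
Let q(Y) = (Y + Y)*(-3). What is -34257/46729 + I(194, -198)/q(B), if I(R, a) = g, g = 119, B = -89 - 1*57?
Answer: -24448381/40934604 ≈ -0.59725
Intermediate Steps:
B = -146 (B = -89 - 57 = -146)
I(R, a) = 119
q(Y) = -6*Y (q(Y) = (2*Y)*(-3) = -6*Y)
-34257/46729 + I(194, -198)/q(B) = -34257/46729 + 119/((-6*(-146))) = -34257*1/46729 + 119/876 = -34257/46729 + 119*(1/876) = -34257/46729 + 119/876 = -24448381/40934604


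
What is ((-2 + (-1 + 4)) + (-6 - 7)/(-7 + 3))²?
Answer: 289/16 ≈ 18.063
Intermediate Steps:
((-2 + (-1 + 4)) + (-6 - 7)/(-7 + 3))² = ((-2 + 3) - 13/(-4))² = (1 - 13*(-¼))² = (1 + 13/4)² = (17/4)² = 289/16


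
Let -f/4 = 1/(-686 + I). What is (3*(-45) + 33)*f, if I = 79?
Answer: -408/607 ≈ -0.67216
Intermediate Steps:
f = 4/607 (f = -4/(-686 + 79) = -4/(-607) = -4*(-1/607) = 4/607 ≈ 0.0065898)
(3*(-45) + 33)*f = (3*(-45) + 33)*(4/607) = (-135 + 33)*(4/607) = -102*4/607 = -408/607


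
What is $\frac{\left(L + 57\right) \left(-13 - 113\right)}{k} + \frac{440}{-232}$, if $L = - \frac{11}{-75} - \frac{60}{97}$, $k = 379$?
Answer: $- \frac{551441881}{26653175} \approx -20.69$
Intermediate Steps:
$L = - \frac{3433}{7275}$ ($L = \left(-11\right) \left(- \frac{1}{75}\right) - \frac{60}{97} = \frac{11}{75} - \frac{60}{97} = - \frac{3433}{7275} \approx -0.47189$)
$\frac{\left(L + 57\right) \left(-13 - 113\right)}{k} + \frac{440}{-232} = \frac{\left(- \frac{3433}{7275} + 57\right) \left(-13 - 113\right)}{379} + \frac{440}{-232} = \frac{411242}{7275} \left(-126\right) \frac{1}{379} + 440 \left(- \frac{1}{232}\right) = \left(- \frac{17272164}{2425}\right) \frac{1}{379} - \frac{55}{29} = - \frac{17272164}{919075} - \frac{55}{29} = - \frac{551441881}{26653175}$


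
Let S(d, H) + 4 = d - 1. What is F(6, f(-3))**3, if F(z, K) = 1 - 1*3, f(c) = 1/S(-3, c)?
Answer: -8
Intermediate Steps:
S(d, H) = -5 + d (S(d, H) = -4 + (d - 1) = -4 + (-1 + d) = -5 + d)
f(c) = -1/8 (f(c) = 1/(-5 - 3) = 1/(-8) = -1/8)
F(z, K) = -2 (F(z, K) = 1 - 3 = -2)
F(6, f(-3))**3 = (-2)**3 = -8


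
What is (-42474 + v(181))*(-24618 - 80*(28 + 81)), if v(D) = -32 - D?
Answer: 1423099206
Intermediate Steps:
(-42474 + v(181))*(-24618 - 80*(28 + 81)) = (-42474 + (-32 - 1*181))*(-24618 - 80*(28 + 81)) = (-42474 + (-32 - 181))*(-24618 - 80*109) = (-42474 - 213)*(-24618 - 8720) = -42687*(-33338) = 1423099206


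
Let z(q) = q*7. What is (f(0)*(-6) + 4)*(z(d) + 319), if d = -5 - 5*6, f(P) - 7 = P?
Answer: -2812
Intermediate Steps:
f(P) = 7 + P
d = -35 (d = -5 - 30 = -35)
z(q) = 7*q
(f(0)*(-6) + 4)*(z(d) + 319) = ((7 + 0)*(-6) + 4)*(7*(-35) + 319) = (7*(-6) + 4)*(-245 + 319) = (-42 + 4)*74 = -38*74 = -2812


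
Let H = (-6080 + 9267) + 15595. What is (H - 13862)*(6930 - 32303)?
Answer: -124835160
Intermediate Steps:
H = 18782 (H = 3187 + 15595 = 18782)
(H - 13862)*(6930 - 32303) = (18782 - 13862)*(6930 - 32303) = 4920*(-25373) = -124835160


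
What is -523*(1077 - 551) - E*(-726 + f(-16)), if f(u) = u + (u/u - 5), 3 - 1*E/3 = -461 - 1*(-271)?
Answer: 156836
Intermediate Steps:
E = 579 (E = 9 - 3*(-461 - 1*(-271)) = 9 - 3*(-461 + 271) = 9 - 3*(-190) = 9 + 570 = 579)
f(u) = -4 + u (f(u) = u + (1 - 5) = u - 4 = -4 + u)
-523*(1077 - 551) - E*(-726 + f(-16)) = -523*(1077 - 551) - 579*(-726 + (-4 - 16)) = -523*526 - 579*(-726 - 20) = -275098 - 579*(-746) = -275098 - 1*(-431934) = -275098 + 431934 = 156836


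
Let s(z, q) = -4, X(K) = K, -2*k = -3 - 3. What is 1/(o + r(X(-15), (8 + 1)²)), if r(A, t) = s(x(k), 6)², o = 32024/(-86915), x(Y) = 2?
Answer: 86915/1358616 ≈ 0.063973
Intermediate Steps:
k = 3 (k = -(-3 - 3)/2 = -½*(-6) = 3)
o = -32024/86915 (o = 32024*(-1/86915) = -32024/86915 ≈ -0.36845)
r(A, t) = 16 (r(A, t) = (-4)² = 16)
1/(o + r(X(-15), (8 + 1)²)) = 1/(-32024/86915 + 16) = 1/(1358616/86915) = 86915/1358616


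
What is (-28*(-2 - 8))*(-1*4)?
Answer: -1120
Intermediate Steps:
(-28*(-2 - 8))*(-1*4) = -28*(-10)*(-4) = 280*(-4) = -1120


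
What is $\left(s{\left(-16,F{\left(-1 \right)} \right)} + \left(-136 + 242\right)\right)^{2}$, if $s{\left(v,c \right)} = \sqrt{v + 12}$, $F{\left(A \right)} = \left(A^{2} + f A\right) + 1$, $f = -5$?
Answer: $11232 + 424 i \approx 11232.0 + 424.0 i$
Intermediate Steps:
$F{\left(A \right)} = 1 + A^{2} - 5 A$ ($F{\left(A \right)} = \left(A^{2} - 5 A\right) + 1 = 1 + A^{2} - 5 A$)
$s{\left(v,c \right)} = \sqrt{12 + v}$
$\left(s{\left(-16,F{\left(-1 \right)} \right)} + \left(-136 + 242\right)\right)^{2} = \left(\sqrt{12 - 16} + \left(-136 + 242\right)\right)^{2} = \left(\sqrt{-4} + 106\right)^{2} = \left(2 i + 106\right)^{2} = \left(106 + 2 i\right)^{2}$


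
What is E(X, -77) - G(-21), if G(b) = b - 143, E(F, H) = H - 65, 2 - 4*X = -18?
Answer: 22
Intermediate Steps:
X = 5 (X = ½ - ¼*(-18) = ½ + 9/2 = 5)
E(F, H) = -65 + H
G(b) = -143 + b
E(X, -77) - G(-21) = (-65 - 77) - (-143 - 21) = -142 - 1*(-164) = -142 + 164 = 22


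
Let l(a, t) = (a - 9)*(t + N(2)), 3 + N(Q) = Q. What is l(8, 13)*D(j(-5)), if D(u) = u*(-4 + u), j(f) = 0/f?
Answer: 0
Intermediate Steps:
N(Q) = -3 + Q
j(f) = 0
l(a, t) = (-1 + t)*(-9 + a) (l(a, t) = (a - 9)*(t + (-3 + 2)) = (-9 + a)*(t - 1) = (-9 + a)*(-1 + t) = (-1 + t)*(-9 + a))
l(8, 13)*D(j(-5)) = (9 - 1*8 - 9*13 + 8*13)*(0*(-4 + 0)) = (9 - 8 - 117 + 104)*(0*(-4)) = -12*0 = 0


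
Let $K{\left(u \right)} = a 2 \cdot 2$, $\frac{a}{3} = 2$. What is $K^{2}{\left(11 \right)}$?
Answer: $576$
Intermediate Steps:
$a = 6$ ($a = 3 \cdot 2 = 6$)
$K{\left(u \right)} = 24$ ($K{\left(u \right)} = 6 \cdot 2 \cdot 2 = 12 \cdot 2 = 24$)
$K^{2}{\left(11 \right)} = 24^{2} = 576$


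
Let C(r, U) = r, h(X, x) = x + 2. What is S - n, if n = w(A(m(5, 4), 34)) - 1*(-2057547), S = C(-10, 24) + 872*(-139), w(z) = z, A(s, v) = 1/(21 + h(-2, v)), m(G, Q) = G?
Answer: -124189606/57 ≈ -2.1788e+6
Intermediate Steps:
h(X, x) = 2 + x
A(s, v) = 1/(23 + v) (A(s, v) = 1/(21 + (2 + v)) = 1/(23 + v))
S = -121218 (S = -10 + 872*(-139) = -10 - 121208 = -121218)
n = 117280180/57 (n = 1/(23 + 34) - 1*(-2057547) = 1/57 + 2057547 = 117280180/57 ≈ 2.0575e+6)
S - n = -121218 - 1*117280180/57 = -121218 - 117280180/57 = -124189606/57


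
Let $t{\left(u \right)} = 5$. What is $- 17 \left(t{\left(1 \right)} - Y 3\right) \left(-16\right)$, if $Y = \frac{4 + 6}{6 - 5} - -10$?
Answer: $-14960$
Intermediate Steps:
$Y = 20$ ($Y = \frac{10}{1} + 10 = 10 \cdot 1 + 10 = 10 + 10 = 20$)
$- 17 \left(t{\left(1 \right)} - Y 3\right) \left(-16\right) = - 17 \left(5 - 20 \cdot 3\right) \left(-16\right) = - 17 \left(5 - 60\right) \left(-16\right) = \left(-17\right) \left(-55\right) \left(-16\right) = 935 \left(-16\right) = -14960$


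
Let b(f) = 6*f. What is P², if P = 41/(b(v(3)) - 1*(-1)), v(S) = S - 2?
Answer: 1681/49 ≈ 34.306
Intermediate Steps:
v(S) = -2 + S
P = 41/7 (P = 41/(6*(-2 + 3) - 1*(-1)) = 41/(6*1 + 1) = 41/(6 + 1) = 41/7 ≈ 5.8571)
P² = (41/7)² = 1681/49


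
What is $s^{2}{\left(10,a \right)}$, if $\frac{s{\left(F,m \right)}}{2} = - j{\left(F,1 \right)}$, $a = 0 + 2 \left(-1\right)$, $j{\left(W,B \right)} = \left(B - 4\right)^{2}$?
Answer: $324$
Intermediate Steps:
$j{\left(W,B \right)} = \left(-4 + B\right)^{2}$
$a = -2$ ($a = 0 - 2 = -2$)
$s{\left(F,m \right)} = -18$ ($s{\left(F,m \right)} = 2 \left(- \left(-4 + 1\right)^{2}\right) = 2 \left(- \left(-3\right)^{2}\right) = 2 \left(\left(-1\right) 9\right) = 2 \left(-9\right) = -18$)
$s^{2}{\left(10,a \right)} = \left(-18\right)^{2} = 324$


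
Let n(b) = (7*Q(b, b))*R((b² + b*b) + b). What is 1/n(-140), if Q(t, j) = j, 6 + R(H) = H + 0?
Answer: -1/38272920 ≈ -2.6128e-8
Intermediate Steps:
R(H) = -6 + H (R(H) = -6 + (H + 0) = -6 + H)
n(b) = 7*b*(-6 + b + 2*b²) (n(b) = (7*b)*(-6 + ((b² + b*b) + b)) = (7*b)*(-6 + ((b² + b²) + b)) = (7*b)*(-6 + (2*b² + b)) = (7*b)*(-6 + (b + 2*b²)) = (7*b)*(-6 + b + 2*b²) = 7*b*(-6 + b + 2*b²))
1/n(-140) = 1/(7*(-140)*(-6 - 140*(1 + 2*(-140)))) = 1/(7*(-140)*(-6 - 140*(1 - 280))) = 1/(7*(-140)*(-6 - 140*(-279))) = 1/(7*(-140)*(-6 + 39060)) = 1/(7*(-140)*39054) = 1/(-38272920) = -1/38272920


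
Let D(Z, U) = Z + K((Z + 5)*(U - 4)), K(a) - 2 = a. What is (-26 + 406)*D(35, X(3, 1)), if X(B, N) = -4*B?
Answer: -229140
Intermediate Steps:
K(a) = 2 + a
D(Z, U) = 2 + Z + (-4 + U)*(5 + Z) (D(Z, U) = Z + (2 + (Z + 5)*(U - 4)) = Z + (2 + (5 + Z)*(-4 + U)) = Z + (2 + (-4 + U)*(5 + Z)) = 2 + Z + (-4 + U)*(5 + Z))
(-26 + 406)*D(35, X(3, 1)) = (-26 + 406)*(-18 - 3*35 + 5*(-4*3) - 4*3*35) = 380*(-18 - 105 + 5*(-12) - 12*35) = 380*(-18 - 105 - 60 - 420) = 380*(-603) = -229140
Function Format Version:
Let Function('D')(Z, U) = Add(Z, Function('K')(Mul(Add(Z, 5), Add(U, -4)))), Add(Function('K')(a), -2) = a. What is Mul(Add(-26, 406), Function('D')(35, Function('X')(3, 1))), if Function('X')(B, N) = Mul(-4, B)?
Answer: -229140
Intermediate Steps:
Function('K')(a) = Add(2, a)
Function('D')(Z, U) = Add(2, Z, Mul(Add(-4, U), Add(5, Z))) (Function('D')(Z, U) = Add(Z, Add(2, Mul(Add(Z, 5), Add(U, -4)))) = Add(Z, Add(2, Mul(Add(5, Z), Add(-4, U)))) = Add(Z, Add(2, Mul(Add(-4, U), Add(5, Z)))) = Add(2, Z, Mul(Add(-4, U), Add(5, Z))))
Mul(Add(-26, 406), Function('D')(35, Function('X')(3, 1))) = Mul(Add(-26, 406), Add(-18, Mul(-3, 35), Mul(5, Mul(-4, 3)), Mul(Mul(-4, 3), 35))) = Mul(380, Add(-18, -105, Mul(5, -12), Mul(-12, 35))) = Mul(380, Add(-18, -105, -60, -420)) = Mul(380, -603) = -229140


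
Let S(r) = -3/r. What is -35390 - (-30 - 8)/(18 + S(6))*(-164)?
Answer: -1251114/35 ≈ -35746.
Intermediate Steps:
-35390 - (-30 - 8)/(18 + S(6))*(-164) = -35390 - (-30 - 8)/(18 - 3/6)*(-164) = -35390 - (-38/(18 - 3*⅙))*(-164) = -35390 - (-38/(18 - ½))*(-164) = -35390 - (-38/35/2)*(-164) = -35390 - (-38*2/35)*(-164) = -35390 - (-76)*(-164)/35 = -35390 - 1*12464/35 = -35390 - 12464/35 = -1251114/35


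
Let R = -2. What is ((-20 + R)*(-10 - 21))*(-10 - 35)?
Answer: -30690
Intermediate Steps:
((-20 + R)*(-10 - 21))*(-10 - 35) = ((-20 - 2)*(-10 - 21))*(-10 - 35) = -22*(-31)*(-45) = 682*(-45) = -30690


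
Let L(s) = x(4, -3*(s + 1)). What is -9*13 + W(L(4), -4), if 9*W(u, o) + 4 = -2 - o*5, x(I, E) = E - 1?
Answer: -1039/9 ≈ -115.44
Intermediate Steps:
x(I, E) = -1 + E
L(s) = -4 - 3*s (L(s) = -1 - 3*(s + 1) = -1 - 3*(1 + s) = -1 + (-3 - 3*s) = -4 - 3*s)
W(u, o) = -2/3 - 5*o/9 (W(u, o) = -4/9 + (-2 - o*5)/9 = -4/9 + (-2 - 5*o)/9 = -4/9 + (-2/9 - 5*o/9) = -2/3 - 5*o/9)
-9*13 + W(L(4), -4) = -9*13 + (-2/3 - 5/9*(-4)) = -117 + (-2/3 + 20/9) = -117 + 14/9 = -1039/9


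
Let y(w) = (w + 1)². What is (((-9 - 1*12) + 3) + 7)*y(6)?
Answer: -539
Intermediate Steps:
y(w) = (1 + w)²
(((-9 - 1*12) + 3) + 7)*y(6) = (((-9 - 1*12) + 3) + 7)*(1 + 6)² = (((-9 - 12) + 3) + 7)*7² = ((-21 + 3) + 7)*49 = (-18 + 7)*49 = -11*49 = -539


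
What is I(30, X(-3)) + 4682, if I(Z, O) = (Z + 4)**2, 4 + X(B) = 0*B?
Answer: 5838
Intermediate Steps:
X(B) = -4 (X(B) = -4 + 0*B = -4 + 0 = -4)
I(Z, O) = (4 + Z)**2
I(30, X(-3)) + 4682 = (4 + 30)**2 + 4682 = 34**2 + 4682 = 1156 + 4682 = 5838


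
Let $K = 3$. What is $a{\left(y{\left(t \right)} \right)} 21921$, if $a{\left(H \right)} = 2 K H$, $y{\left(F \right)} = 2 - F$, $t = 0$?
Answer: $263052$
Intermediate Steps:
$a{\left(H \right)} = 6 H$ ($a{\left(H \right)} = 2 \cdot 3 H = 6 H$)
$a{\left(y{\left(t \right)} \right)} 21921 = 6 \left(2 - 0\right) 21921 = 6 \left(2 + 0\right) 21921 = 6 \cdot 2 \cdot 21921 = 12 \cdot 21921 = 263052$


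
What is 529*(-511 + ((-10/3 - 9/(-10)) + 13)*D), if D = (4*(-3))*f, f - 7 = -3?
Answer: -2693139/5 ≈ -5.3863e+5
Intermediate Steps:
f = 4 (f = 7 - 3 = 4)
D = -48 (D = (4*(-3))*4 = -12*4 = -48)
529*(-511 + ((-10/3 - 9/(-10)) + 13)*D) = 529*(-511 + ((-10/3 - 9/(-10)) + 13)*(-48)) = 529*(-511 + ((-10*⅓ - 9*(-⅒)) + 13)*(-48)) = 529*(-511 + ((-10/3 + 9/10) + 13)*(-48)) = 529*(-511 + (-73/30 + 13)*(-48)) = 529*(-511 + (317/30)*(-48)) = 529*(-511 - 2536/5) = 529*(-5091/5) = -2693139/5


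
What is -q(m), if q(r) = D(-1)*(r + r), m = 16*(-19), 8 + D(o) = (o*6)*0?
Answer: -4864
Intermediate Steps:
D(o) = -8 (D(o) = -8 + (o*6)*0 = -8 + (6*o)*0 = -8 + 0 = -8)
m = -304
q(r) = -16*r (q(r) = -8*(r + r) = -16*r)
-q(m) = -(-16)*(-304) = -1*4864 = -4864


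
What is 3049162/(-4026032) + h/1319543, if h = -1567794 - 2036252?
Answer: -9266752449219/2656261171688 ≈ -3.4886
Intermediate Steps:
h = -3604046
3049162/(-4026032) + h/1319543 = 3049162/(-4026032) - 3604046/1319543 = 3049162*(-1/4026032) - 3604046*1/1319543 = -1524581/2013016 - 3604046/1319543 = -9266752449219/2656261171688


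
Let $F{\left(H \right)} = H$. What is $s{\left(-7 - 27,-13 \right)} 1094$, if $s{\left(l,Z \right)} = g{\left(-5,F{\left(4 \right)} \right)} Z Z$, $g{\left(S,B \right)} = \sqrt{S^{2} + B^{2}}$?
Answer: $184886 \sqrt{41} \approx 1.1838 \cdot 10^{6}$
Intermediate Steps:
$g{\left(S,B \right)} = \sqrt{B^{2} + S^{2}}$
$s{\left(l,Z \right)} = \sqrt{41} Z^{2}$ ($s{\left(l,Z \right)} = \sqrt{4^{2} + \left(-5\right)^{2}} Z Z = \sqrt{16 + 25} Z^{2} = \sqrt{41} Z^{2}$)
$s{\left(-7 - 27,-13 \right)} 1094 = \sqrt{41} \left(-13\right)^{2} \cdot 1094 = \sqrt{41} \cdot 169 \cdot 1094 = 169 \sqrt{41} \cdot 1094 = 184886 \sqrt{41}$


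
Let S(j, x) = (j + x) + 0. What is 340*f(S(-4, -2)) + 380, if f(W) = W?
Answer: -1660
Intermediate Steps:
S(j, x) = j + x
340*f(S(-4, -2)) + 380 = 340*(-4 - 2) + 380 = 340*(-6) + 380 = -2040 + 380 = -1660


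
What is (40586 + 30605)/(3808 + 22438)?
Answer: 71191/26246 ≈ 2.7125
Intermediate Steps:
(40586 + 30605)/(3808 + 22438) = 71191/26246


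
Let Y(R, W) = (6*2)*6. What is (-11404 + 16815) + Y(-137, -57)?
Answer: 5483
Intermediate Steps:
Y(R, W) = 72 (Y(R, W) = 12*6 = 72)
(-11404 + 16815) + Y(-137, -57) = (-11404 + 16815) + 72 = 5411 + 72 = 5483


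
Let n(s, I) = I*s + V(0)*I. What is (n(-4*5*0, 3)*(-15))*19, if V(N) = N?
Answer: 0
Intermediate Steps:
n(s, I) = I*s (n(s, I) = I*s + 0*I = I*s + 0 = I*s)
(n(-4*5*0, 3)*(-15))*19 = ((3*(-4*5*0))*(-15))*19 = ((3*(-20*0))*(-15))*19 = ((3*0)*(-15))*19 = (0*(-15))*19 = 0*19 = 0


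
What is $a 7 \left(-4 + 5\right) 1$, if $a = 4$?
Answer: $28$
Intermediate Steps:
$a 7 \left(-4 + 5\right) 1 = 4 \cdot 7 \left(-4 + 5\right) 1 = 28 \cdot 1 \cdot 1 = 28 \cdot 1 = 28$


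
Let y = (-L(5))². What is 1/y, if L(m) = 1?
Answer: 1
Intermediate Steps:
y = 1 (y = (-1*1)² = (-1)² = 1)
1/y = 1/1 = 1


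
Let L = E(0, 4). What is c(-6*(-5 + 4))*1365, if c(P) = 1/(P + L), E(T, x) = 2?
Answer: 1365/8 ≈ 170.63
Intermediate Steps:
L = 2
c(P) = 1/(2 + P) (c(P) = 1/(P + 2) = 1/(2 + P))
c(-6*(-5 + 4))*1365 = 1365/(2 - 6*(-5 + 4)) = 1365/(2 - 6*(-1)) = 1365/(2 - 1*(-6)) = 1365/(2 + 6) = 1365/8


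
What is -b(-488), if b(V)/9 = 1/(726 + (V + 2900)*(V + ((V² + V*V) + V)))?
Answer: -3/382151090 ≈ -7.8503e-9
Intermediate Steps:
b(V) = 9/(726 + (2900 + V)*(2*V + 2*V²)) (b(V) = 9/(726 + (V + 2900)*(V + ((V² + V*V) + V))) = 9/(726 + (2900 + V)*(V + ((V² + V²) + V))) = 9/(726 + (2900 + V)*(V + (2*V² + V))) = 9/(726 + (2900 + V)*(V + (V + 2*V²))) = 9/(726 + (2900 + V)*(2*V + 2*V²)))
-b(-488) = -9/(2*(363 + (-488)³ + 2900*(-488) + 2901*(-488)²)) = -9/(2*(363 - 116214272 - 1415200 + 2901*238144)) = -9/(2*(363 - 116214272 - 1415200 + 690855744)) = -9/(2*573226635) = -1*3/382151090 = -3/382151090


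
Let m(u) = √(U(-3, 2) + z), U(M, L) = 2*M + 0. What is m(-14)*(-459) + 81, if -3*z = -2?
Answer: 81 - 612*I*√3 ≈ 81.0 - 1060.0*I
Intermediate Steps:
z = ⅔ (z = -⅓*(-2) = ⅔ ≈ 0.66667)
U(M, L) = 2*M
m(u) = 4*I*√3/3 (m(u) = √(2*(-3) + ⅔) = √(-6 + ⅔) = √(-16/3) = 4*I*√3/3)
m(-14)*(-459) + 81 = (4*I*√3/3)*(-459) + 81 = -612*I*√3 + 81 = 81 - 612*I*√3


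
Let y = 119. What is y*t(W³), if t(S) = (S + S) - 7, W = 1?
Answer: -595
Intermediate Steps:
t(S) = -7 + 2*S (t(S) = 2*S - 7 = -7 + 2*S)
y*t(W³) = 119*(-7 + 2*1³) = 119*(-7 + 2*1) = 119*(-7 + 2) = 119*(-5) = -595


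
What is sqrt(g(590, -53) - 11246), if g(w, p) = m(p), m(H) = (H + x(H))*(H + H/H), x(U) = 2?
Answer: I*sqrt(8594) ≈ 92.704*I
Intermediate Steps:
m(H) = (1 + H)*(2 + H) (m(H) = (H + 2)*(H + H/H) = (2 + H)*(H + 1) = (2 + H)*(1 + H) = (1 + H)*(2 + H))
g(w, p) = 2 + p**2 + 3*p
sqrt(g(590, -53) - 11246) = sqrt((2 + (-53)**2 + 3*(-53)) - 11246) = sqrt((2 + 2809 - 159) - 11246) = sqrt(2652 - 11246) = sqrt(-8594) = I*sqrt(8594)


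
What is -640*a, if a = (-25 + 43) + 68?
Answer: -55040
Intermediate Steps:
a = 86 (a = 18 + 68 = 86)
-640*a = -640*86 = -55040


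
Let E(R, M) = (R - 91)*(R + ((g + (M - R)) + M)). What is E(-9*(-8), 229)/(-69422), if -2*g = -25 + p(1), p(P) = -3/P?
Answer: 4484/34711 ≈ 0.12918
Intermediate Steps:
g = 14 (g = -(-25 - 3/1)/2 = -(-25 - 3*1)/2 = -(-25 - 3)/2 = -½*(-28) = 14)
E(R, M) = (-91 + R)*(14 + 2*M) (E(R, M) = (R - 91)*(R + ((14 + (M - R)) + M)) = (-91 + R)*(R + ((14 + M - R) + M)) = (-91 + R)*(R + (14 - R + 2*M)) = (-91 + R)*(14 + 2*M))
E(-9*(-8), 229)/(-69422) = (-1274 - 182*229 + 14*(-9*(-8)) + 2*229*(-9*(-8)))/(-69422) = (-1274 - 41678 + 14*72 + 2*229*72)*(-1/69422) = (-1274 - 41678 + 1008 + 32976)*(-1/69422) = -8968*(-1/69422) = 4484/34711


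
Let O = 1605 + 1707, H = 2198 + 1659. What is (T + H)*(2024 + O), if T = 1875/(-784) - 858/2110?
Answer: 2126320881793/103390 ≈ 2.0566e+7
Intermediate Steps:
T = -2314461/827120 (T = 1875*(-1/784) - 858*1/2110 = -1875/784 - 429/1055 = -2314461/827120 ≈ -2.7982)
H = 3857
O = 3312
(T + H)*(2024 + O) = (-2314461/827120 + 3857)*(2024 + 3312) = (3187887379/827120)*5336 = 2126320881793/103390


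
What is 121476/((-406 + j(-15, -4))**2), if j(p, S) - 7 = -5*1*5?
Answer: 573/848 ≈ 0.67571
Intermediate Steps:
j(p, S) = -18 (j(p, S) = 7 - 5*1*5 = 7 - 5*5 = 7 - 25 = -18)
121476/((-406 + j(-15, -4))**2) = 121476/((-406 - 18)**2) = 121476/((-424)**2) = 121476/179776 = 121476*(1/179776) = 573/848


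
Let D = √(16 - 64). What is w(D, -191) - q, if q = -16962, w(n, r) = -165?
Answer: 16797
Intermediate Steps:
D = 4*I*√3 (D = √(-48) = 4*I*√3 ≈ 6.9282*I)
w(D, -191) - q = -165 - 1*(-16962) = -165 + 16962 = 16797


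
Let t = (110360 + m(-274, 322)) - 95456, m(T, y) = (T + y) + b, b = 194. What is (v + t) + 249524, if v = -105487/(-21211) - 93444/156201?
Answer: 292304563281191/1104393137 ≈ 2.6467e+5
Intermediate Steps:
v = 4831711401/1104393137 (v = -105487*(-1/21211) - 93444*1/156201 = 105487/21211 - 31148/52067 = 4831711401/1104393137 ≈ 4.3750)
m(T, y) = 194 + T + y (m(T, y) = (T + y) + 194 = 194 + T + y)
t = 15146 (t = (110360 + (194 - 274 + 322)) - 95456 = (110360 + 242) - 95456 = 110602 - 95456 = 15146)
(v + t) + 249524 = (4831711401/1104393137 + 15146) + 249524 = 16731970164403/1104393137 + 249524 = 292304563281191/1104393137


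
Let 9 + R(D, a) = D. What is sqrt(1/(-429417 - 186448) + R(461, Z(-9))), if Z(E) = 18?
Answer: sqrt(171438942981835)/615865 ≈ 21.260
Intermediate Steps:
R(D, a) = -9 + D
sqrt(1/(-429417 - 186448) + R(461, Z(-9))) = sqrt(1/(-429417 - 186448) + (-9 + 461)) = sqrt(1/(-615865) + 452) = sqrt(-1/615865 + 452) = sqrt(278370979/615865) = sqrt(171438942981835)/615865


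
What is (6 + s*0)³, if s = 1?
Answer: 216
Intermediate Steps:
(6 + s*0)³ = (6 + 1*0)³ = (6 + 0)³ = 6³ = 216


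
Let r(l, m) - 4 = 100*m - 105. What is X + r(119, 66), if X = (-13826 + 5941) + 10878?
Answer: 9492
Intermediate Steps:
r(l, m) = -101 + 100*m (r(l, m) = 4 + (100*m - 105) = 4 + (-105 + 100*m) = -101 + 100*m)
X = 2993 (X = -7885 + 10878 = 2993)
X + r(119, 66) = 2993 + (-101 + 100*66) = 2993 + (-101 + 6600) = 2993 + 6499 = 9492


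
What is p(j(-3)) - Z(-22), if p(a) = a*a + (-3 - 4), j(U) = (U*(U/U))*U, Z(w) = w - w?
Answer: 74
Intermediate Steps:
Z(w) = 0
j(U) = U² (j(U) = (U*1)*U = U*U = U²)
p(a) = -7 + a² (p(a) = a² - 7 = -7 + a²)
p(j(-3)) - Z(-22) = (-7 + ((-3)²)²) - 1*0 = (-7 + 9²) + 0 = (-7 + 81) + 0 = 74 + 0 = 74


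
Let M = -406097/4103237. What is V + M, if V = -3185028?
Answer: -13068925141733/4103237 ≈ -3.1850e+6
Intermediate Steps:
M = -406097/4103237 (M = -406097*1/4103237 = -406097/4103237 ≈ -0.098970)
V + M = -3185028 - 406097/4103237 = -13068925141733/4103237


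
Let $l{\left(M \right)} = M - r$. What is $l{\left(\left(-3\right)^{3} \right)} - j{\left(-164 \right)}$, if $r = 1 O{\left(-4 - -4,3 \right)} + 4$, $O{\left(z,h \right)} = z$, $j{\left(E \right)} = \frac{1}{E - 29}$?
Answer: $- \frac{5982}{193} \approx -30.995$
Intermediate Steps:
$j{\left(E \right)} = \frac{1}{-29 + E}$
$r = 4$ ($r = 1 \left(-4 - -4\right) + 4 = 1 \left(-4 + 4\right) + 4 = 1 \cdot 0 + 4 = 0 + 4 = 4$)
$l{\left(M \right)} = -4 + M$ ($l{\left(M \right)} = M - 4 = -4 + M$)
$l{\left(\left(-3\right)^{3} \right)} - j{\left(-164 \right)} = \left(-4 + \left(-3\right)^{3}\right) - \frac{1}{-29 - 164} = \left(-4 - 27\right) - \frac{1}{-193} = -31 - - \frac{1}{193} = -31 + \frac{1}{193} = - \frac{5982}{193}$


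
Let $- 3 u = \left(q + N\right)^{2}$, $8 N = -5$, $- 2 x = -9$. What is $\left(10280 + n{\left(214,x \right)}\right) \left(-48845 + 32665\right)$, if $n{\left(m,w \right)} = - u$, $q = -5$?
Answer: $- \frac{2664016775}{16} \approx -1.665 \cdot 10^{8}$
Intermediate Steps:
$x = \frac{9}{2}$ ($x = \left(- \frac{1}{2}\right) \left(-9\right) = \frac{9}{2} \approx 4.5$)
$N = - \frac{5}{8}$ ($N = \frac{1}{8} \left(-5\right) = - \frac{5}{8} \approx -0.625$)
$u = - \frac{675}{64}$ ($u = - \frac{\left(-5 - \frac{5}{8}\right)^{2}}{3} = - \frac{\left(- \frac{45}{8}\right)^{2}}{3} = \left(- \frac{1}{3}\right) \frac{2025}{64} = - \frac{675}{64} \approx -10.547$)
$n{\left(m,w \right)} = \frac{675}{64}$ ($n{\left(m,w \right)} = \left(-1\right) \left(- \frac{675}{64}\right) = \frac{675}{64}$)
$\left(10280 + n{\left(214,x \right)}\right) \left(-48845 + 32665\right) = \left(10280 + \frac{675}{64}\right) \left(-48845 + 32665\right) = \frac{658595}{64} \left(-16180\right) = - \frac{2664016775}{16}$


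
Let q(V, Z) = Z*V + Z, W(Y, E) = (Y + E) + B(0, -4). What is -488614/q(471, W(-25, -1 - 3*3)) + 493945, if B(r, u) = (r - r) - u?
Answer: 3613945927/7316 ≈ 4.9398e+5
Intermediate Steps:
B(r, u) = -u (B(r, u) = 0 - u = -u)
W(Y, E) = 4 + E + Y (W(Y, E) = (Y + E) - 1*(-4) = (E + Y) + 4 = 4 + E + Y)
q(V, Z) = Z + V*Z (q(V, Z) = V*Z + Z = Z + V*Z)
-488614/q(471, W(-25, -1 - 3*3)) + 493945 = -488614*1/((1 + 471)*(4 + (-1 - 3*3) - 25)) + 493945 = -488614*1/(472*(4 + (-1 - 9) - 25)) + 493945 = -488614*1/(472*(4 - 10 - 25)) + 493945 = -488614/((-31*472)) + 493945 = -488614/(-14632) + 493945 = -488614*(-1/14632) + 493945 = 244307/7316 + 493945 = 3613945927/7316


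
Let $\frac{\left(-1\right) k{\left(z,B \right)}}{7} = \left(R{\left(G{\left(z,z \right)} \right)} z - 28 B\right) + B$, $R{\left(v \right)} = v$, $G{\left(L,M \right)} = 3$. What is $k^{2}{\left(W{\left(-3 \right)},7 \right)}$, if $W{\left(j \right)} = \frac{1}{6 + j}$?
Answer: $1731856$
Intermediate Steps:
$k{\left(z,B \right)} = - 21 z + 189 B$ ($k{\left(z,B \right)} = - 7 \left(\left(3 z - 28 B\right) + B\right) = - 7 \left(\left(- 28 B + 3 z\right) + B\right) = - 7 \left(- 27 B + 3 z\right) = - 21 z + 189 B$)
$k^{2}{\left(W{\left(-3 \right)},7 \right)} = \left(- \frac{21}{6 - 3} + 189 \cdot 7\right)^{2} = \left(- \frac{21}{3} + 1323\right)^{2} = \left(\left(-21\right) \frac{1}{3} + 1323\right)^{2} = \left(-7 + 1323\right)^{2} = 1316^{2} = 1731856$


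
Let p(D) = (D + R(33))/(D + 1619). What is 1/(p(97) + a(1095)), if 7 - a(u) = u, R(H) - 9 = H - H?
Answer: -858/933451 ≈ -0.00091917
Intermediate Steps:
R(H) = 9 (R(H) = 9 + (H - H) = 9 + 0 = 9)
a(u) = 7 - u
p(D) = (9 + D)/(1619 + D) (p(D) = (D + 9)/(D + 1619) = (9 + D)/(1619 + D))
1/(p(97) + a(1095)) = 1/((9 + 97)/(1619 + 97) + (7 - 1*1095)) = 1/(106/1716 + (7 - 1095)) = 1/((1/1716)*106 - 1088) = 1/(53/858 - 1088) = 1/(-933451/858) = -858/933451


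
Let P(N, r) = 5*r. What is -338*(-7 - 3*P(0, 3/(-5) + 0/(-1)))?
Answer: -676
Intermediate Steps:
-338*(-7 - 3*P(0, 3/(-5) + 0/(-1))) = -338*(-7 - 15*(3/(-5) + 0/(-1))) = -338*(-7 - 15*(3*(-1/5) + 0*(-1))) = -338*(-7 - 15*(-3/5 + 0)) = -338*(-7 - 15*(-3)/5) = -338*(-7 - 3*(-3)) = -338*(-7 + 9) = -338*2 = -676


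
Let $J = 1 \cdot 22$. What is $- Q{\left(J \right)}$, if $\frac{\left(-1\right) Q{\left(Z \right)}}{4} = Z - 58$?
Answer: $-144$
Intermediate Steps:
$J = 22$
$Q{\left(Z \right)} = 232 - 4 Z$ ($Q{\left(Z \right)} = - 4 \left(Z - 58\right) = - 4 \left(-58 + Z\right) = 232 - 4 Z$)
$- Q{\left(J \right)} = - (232 - 88) = \left(-1\right) 144 = -144$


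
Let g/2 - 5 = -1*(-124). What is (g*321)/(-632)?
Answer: -41409/316 ≈ -131.04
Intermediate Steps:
g = 258 (g = 10 + 2*(-1*(-124)) = 10 + 2*124 = 10 + 248 = 258)
(g*321)/(-632) = (258*321)/(-632) = 82818*(-1/632) = -41409/316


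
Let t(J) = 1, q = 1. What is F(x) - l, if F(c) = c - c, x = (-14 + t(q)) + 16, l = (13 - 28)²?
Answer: -225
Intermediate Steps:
l = 225 (l = (-15)² = 225)
x = 3 (x = (-14 + 1) + 16 = -13 + 16 = 3)
F(c) = 0
F(x) - l = 0 - 1*225 = 0 - 225 = -225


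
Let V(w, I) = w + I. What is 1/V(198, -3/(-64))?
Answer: 64/12675 ≈ 0.0050493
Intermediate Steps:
V(w, I) = I + w
1/V(198, -3/(-64)) = 1/(-3/(-64) + 198) = 1/(-1/64*(-3) + 198) = 1/(3/64 + 198) = 1/(12675/64) = 64/12675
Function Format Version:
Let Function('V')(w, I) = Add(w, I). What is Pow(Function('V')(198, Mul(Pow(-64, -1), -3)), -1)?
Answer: Rational(64, 12675) ≈ 0.0050493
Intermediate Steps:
Function('V')(w, I) = Add(I, w)
Pow(Function('V')(198, Mul(Pow(-64, -1), -3)), -1) = Pow(Add(Mul(Pow(-64, -1), -3), 198), -1) = Pow(Add(Mul(Rational(-1, 64), -3), 198), -1) = Pow(Add(Rational(3, 64), 198), -1) = Pow(Rational(12675, 64), -1) = Rational(64, 12675)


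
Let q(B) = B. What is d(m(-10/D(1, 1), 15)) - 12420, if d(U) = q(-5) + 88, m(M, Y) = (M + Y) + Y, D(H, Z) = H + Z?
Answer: -12337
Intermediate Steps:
m(M, Y) = M + 2*Y
d(U) = 83 (d(U) = -5 + 88 = 83)
d(m(-10/D(1, 1), 15)) - 12420 = 83 - 12420 = -12337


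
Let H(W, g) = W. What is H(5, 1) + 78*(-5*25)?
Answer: -9745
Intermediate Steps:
H(5, 1) + 78*(-5*25) = 5 + 78*(-5*25) = 5 + 78*(-125) = 5 - 9750 = -9745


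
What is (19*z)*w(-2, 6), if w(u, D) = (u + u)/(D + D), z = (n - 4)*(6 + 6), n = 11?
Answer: -532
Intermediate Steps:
z = 84 (z = (11 - 4)*(6 + 6) = 7*12 = 84)
w(u, D) = u/D (w(u, D) = (2*u)/((2*D)) = (2*u)*(1/(2*D)) = u/D)
(19*z)*w(-2, 6) = (19*84)*(-2/6) = 1596*(-2*⅙) = 1596*(-⅓) = -532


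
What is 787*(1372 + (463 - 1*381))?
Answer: 1144298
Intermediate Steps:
787*(1372 + (463 - 1*381)) = 787*(1372 + (463 - 381)) = 787*(1372 + 82) = 787*1454 = 1144298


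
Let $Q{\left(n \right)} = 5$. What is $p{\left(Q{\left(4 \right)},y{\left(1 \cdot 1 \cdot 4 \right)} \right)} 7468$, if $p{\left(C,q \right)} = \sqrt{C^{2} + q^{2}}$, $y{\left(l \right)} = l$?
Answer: $7468 \sqrt{41} \approx 47819.0$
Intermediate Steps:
$p{\left(Q{\left(4 \right)},y{\left(1 \cdot 1 \cdot 4 \right)} \right)} 7468 = \sqrt{5^{2} + \left(1 \cdot 1 \cdot 4\right)^{2}} \cdot 7468 = \sqrt{25 + \left(1 \cdot 4\right)^{2}} \cdot 7468 = \sqrt{25 + 4^{2}} \cdot 7468 = \sqrt{25 + 16} \cdot 7468 = \sqrt{41} \cdot 7468 = 7468 \sqrt{41}$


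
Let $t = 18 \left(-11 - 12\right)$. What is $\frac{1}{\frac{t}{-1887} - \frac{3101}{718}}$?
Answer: $- \frac{451622}{1851445} \approx -0.24393$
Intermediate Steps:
$t = -414$ ($t = 18 \left(-23\right) = -414$)
$\frac{1}{\frac{t}{-1887} - \frac{3101}{718}} = \frac{1}{- \frac{414}{-1887} - \frac{3101}{718}} = \frac{1}{\left(-414\right) \left(- \frac{1}{1887}\right) - \frac{3101}{718}} = \frac{1}{\frac{138}{629} - \frac{3101}{718}} = \frac{1}{- \frac{1851445}{451622}} = - \frac{451622}{1851445}$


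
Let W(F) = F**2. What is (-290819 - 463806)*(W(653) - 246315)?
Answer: -135903434750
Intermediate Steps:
(-290819 - 463806)*(W(653) - 246315) = (-290819 - 463806)*(653**2 - 246315) = -754625*(426409 - 246315) = -754625*180094 = -135903434750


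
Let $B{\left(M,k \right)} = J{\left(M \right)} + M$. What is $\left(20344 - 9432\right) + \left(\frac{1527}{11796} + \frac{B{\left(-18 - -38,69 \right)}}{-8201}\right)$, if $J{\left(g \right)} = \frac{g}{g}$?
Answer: $\frac{351876066521}{32246332} \approx 10912.0$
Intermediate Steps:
$J{\left(g \right)} = 1$
$B{\left(M,k \right)} = 1 + M$
$\left(20344 - 9432\right) + \left(\frac{1527}{11796} + \frac{B{\left(-18 - -38,69 \right)}}{-8201}\right) = \left(20344 - 9432\right) + \left(\frac{1527}{11796} + \frac{1 - -20}{-8201}\right) = 10912 + \left(1527 \cdot \frac{1}{11796} + \left(1 + \left(-18 + 38\right)\right) \left(- \frac{1}{8201}\right)\right) = 10912 + \left(\frac{509}{3932} + \left(1 + 20\right) \left(- \frac{1}{8201}\right)\right) = 10912 + \left(\frac{509}{3932} + 21 \left(- \frac{1}{8201}\right)\right) = 10912 + \left(\frac{509}{3932} - \frac{21}{8201}\right) = 10912 + \frac{4091737}{32246332} = \frac{351876066521}{32246332}$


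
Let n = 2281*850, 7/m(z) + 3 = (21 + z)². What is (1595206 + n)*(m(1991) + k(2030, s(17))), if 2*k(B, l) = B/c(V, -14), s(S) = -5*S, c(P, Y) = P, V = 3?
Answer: 14520952418959616/12144423 ≈ 1.1957e+9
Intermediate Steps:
m(z) = 7/(-3 + (21 + z)²)
k(B, l) = B/6 (k(B, l) = (B/3)/2 = B/6)
n = 1938850
(1595206 + n)*(m(1991) + k(2030, s(17))) = (1595206 + 1938850)*(7/(-3 + (21 + 1991)²) + (⅙)*2030) = 3534056*(7/(-3 + 2012²) + 1015/3) = 3534056*(7/(-3 + 4048144) + 1015/3) = 3534056*(7/4048141 + 1015/3) = 3534056*(4108863136/12144423) = 14520952418959616/12144423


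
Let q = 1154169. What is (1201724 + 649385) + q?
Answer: 3005278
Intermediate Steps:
(1201724 + 649385) + q = (1201724 + 649385) + 1154169 = 1851109 + 1154169 = 3005278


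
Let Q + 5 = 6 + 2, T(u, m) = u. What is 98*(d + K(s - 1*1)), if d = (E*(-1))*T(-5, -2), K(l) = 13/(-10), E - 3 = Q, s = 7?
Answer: 14063/5 ≈ 2812.6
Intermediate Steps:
Q = 3 (Q = -5 + (6 + 2) = -5 + 8 = 3)
E = 6 (E = 3 + 3 = 6)
K(l) = -13/10 (K(l) = 13*(-⅒) = -13/10)
d = 30 (d = (6*(-1))*(-5) = -6*(-5) = 30)
98*(d + K(s - 1*1)) = 98*(30 - 13/10) = 98*(287/10) = 14063/5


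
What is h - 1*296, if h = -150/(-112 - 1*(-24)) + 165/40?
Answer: -25535/88 ≈ -290.17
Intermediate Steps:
h = 513/88 (h = -150/(-112 + 24) + 165*(1/40) = -150/(-88) + 33/8 = -150*(-1/88) + 33/8 = 75/44 + 33/8 = 513/88 ≈ 5.8295)
h - 1*296 = 513/88 - 1*296 = 513/88 - 296 = -25535/88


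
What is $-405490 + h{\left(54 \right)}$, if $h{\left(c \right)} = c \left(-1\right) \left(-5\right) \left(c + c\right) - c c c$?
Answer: $-533794$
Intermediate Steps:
$h{\left(c \right)} = - c^{3} + 10 c^{2}$ ($h{\left(c \right)} = - c \left(-5\right) 2 c - c^{2} c = 5 c 2 c - c^{3} = 10 c^{2} - c^{3} = - c^{3} + 10 c^{2}$)
$-405490 + h{\left(54 \right)} = -405490 + 54^{2} \left(10 - 54\right) = -405490 + 2916 \left(10 - 54\right) = -405490 + 2916 \left(-44\right) = -405490 - 128304 = -533794$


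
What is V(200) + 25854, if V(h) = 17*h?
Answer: 29254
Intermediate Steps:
V(200) + 25854 = 17*200 + 25854 = 3400 + 25854 = 29254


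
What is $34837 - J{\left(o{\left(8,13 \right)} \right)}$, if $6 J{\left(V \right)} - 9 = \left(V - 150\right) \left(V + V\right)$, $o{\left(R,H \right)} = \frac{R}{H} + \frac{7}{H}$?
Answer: $\frac{11793749}{338} \approx 34893.0$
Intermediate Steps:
$o{\left(R,H \right)} = \frac{7}{H} + \frac{R}{H}$
$J{\left(V \right)} = \frac{3}{2} + \frac{V \left(-150 + V\right)}{3}$ ($J{\left(V \right)} = \frac{3}{2} + \frac{\left(V - 150\right) \left(V + V\right)}{6} = \frac{3}{2} + \frac{\left(-150 + V\right) 2 V}{6} = \frac{3}{2} + \frac{2 V \left(-150 + V\right)}{6} = \frac{3}{2} + \frac{V \left(-150 + V\right)}{3}$)
$34837 - J{\left(o{\left(8,13 \right)} \right)} = 34837 - \left(\frac{3}{2} - 50 \frac{7 + 8}{13} + \frac{\left(\frac{7 + 8}{13}\right)^{2}}{3}\right) = 34837 - \left(\frac{3}{2} - 50 \cdot \frac{1}{13} \cdot 15 + \frac{\left(\frac{1}{13} \cdot 15\right)^{2}}{3}\right) = 34837 - \left(\frac{3}{2} - \frac{750}{13} + \frac{\left(\frac{15}{13}\right)^{2}}{3}\right) = 34837 - \left(\frac{3}{2} - \frac{750}{13} + \frac{1}{3} \cdot \frac{225}{169}\right) = 34837 - \left(\frac{3}{2} - \frac{750}{13} + \frac{75}{169}\right) = 34837 - - \frac{18843}{338} = 34837 + \frac{18843}{338} = \frac{11793749}{338}$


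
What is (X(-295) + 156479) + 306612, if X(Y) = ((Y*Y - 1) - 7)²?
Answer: 7572421380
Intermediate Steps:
X(Y) = (-8 + Y²)² (X(Y) = ((Y² - 1) - 7)² = ((-1 + Y²) - 7)² = (-8 + Y²)²)
(X(-295) + 156479) + 306612 = ((-8 + (-295)²)² + 156479) + 306612 = ((-8 + 87025)² + 156479) + 306612 = (87017² + 156479) + 306612 = (7571958289 + 156479) + 306612 = 7572114768 + 306612 = 7572421380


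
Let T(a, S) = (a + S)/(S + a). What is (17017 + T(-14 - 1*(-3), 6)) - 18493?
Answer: -1475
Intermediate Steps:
T(a, S) = 1 (T(a, S) = (S + a)/(S + a) = 1)
(17017 + T(-14 - 1*(-3), 6)) - 18493 = (17017 + 1) - 18493 = 17018 - 18493 = -1475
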